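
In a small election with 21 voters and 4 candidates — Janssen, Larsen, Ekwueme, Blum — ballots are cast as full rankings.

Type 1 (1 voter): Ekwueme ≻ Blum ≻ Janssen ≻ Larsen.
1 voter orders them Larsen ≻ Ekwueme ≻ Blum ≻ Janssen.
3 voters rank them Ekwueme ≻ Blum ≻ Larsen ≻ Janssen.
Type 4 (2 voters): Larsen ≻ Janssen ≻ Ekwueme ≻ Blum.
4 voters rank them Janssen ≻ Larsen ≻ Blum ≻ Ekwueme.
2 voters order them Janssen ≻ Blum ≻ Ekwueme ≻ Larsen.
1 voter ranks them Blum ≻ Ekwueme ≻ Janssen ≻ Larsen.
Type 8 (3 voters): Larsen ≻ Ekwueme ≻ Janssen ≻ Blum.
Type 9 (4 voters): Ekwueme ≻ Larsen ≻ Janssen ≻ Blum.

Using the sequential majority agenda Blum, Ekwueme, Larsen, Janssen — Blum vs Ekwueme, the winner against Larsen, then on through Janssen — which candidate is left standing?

Ekwueme

Round 1: Blum vs Ekwueme — 7–14, Ekwueme advances.
Round 2: Ekwueme vs Larsen — 11–10, Ekwueme advances.
Round 3: Ekwueme vs Janssen — 13–8, Ekwueme advances.
Ekwueme survives the agenda.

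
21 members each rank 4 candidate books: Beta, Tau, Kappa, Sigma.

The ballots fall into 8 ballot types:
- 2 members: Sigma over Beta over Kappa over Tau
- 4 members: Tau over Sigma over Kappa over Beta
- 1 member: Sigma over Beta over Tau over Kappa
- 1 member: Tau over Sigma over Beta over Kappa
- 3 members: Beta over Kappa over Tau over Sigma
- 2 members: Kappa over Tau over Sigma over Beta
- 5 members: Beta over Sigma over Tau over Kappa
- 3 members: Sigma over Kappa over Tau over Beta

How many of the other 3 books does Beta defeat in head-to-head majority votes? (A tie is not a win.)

Beta against each rival (21 members):
Beta vs Tau: Beta wins 11–10.
Beta vs Kappa: Beta is ranked higher on 2+1+1+3+5 = 12 ballots, Kappa on 9. Beta wins 12–9.
Beta vs Sigma: Sigma wins 13–8.
Beta beats Tau, Kappa; loses to Sigma — 2 pairwise wins.

2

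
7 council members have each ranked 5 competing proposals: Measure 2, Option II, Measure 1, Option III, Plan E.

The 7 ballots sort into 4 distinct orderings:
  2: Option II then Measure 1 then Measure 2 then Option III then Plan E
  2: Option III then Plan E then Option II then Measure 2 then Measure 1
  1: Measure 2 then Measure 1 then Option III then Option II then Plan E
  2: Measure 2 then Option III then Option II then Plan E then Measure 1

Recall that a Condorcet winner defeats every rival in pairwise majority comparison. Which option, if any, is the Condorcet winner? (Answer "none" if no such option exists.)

Pairwise majorities:
Measure 2 vs Option II: 3 to 4, Option II.
Measure 2 vs Measure 1: Measure 2 preferred on 2+1+2 = 5 ballots; Measure 2 wins 5–2.
Measure 2 vs Option III: 2+1+2 = 5 for Measure 2, 2 for Option III — Measure 2 by 5–2.
Measure 2 vs Plan E: 2+1+2 = 5 for Measure 2, 2 for Plan E — Measure 2 by 5–2.
Option II vs Measure 1: Option II is ranked higher on 2+2+2 = 6 ballots, Measure 1 on 1. Option II wins 6–1.
Option II vs Option III: 2 to 5, Option III.
Option II vs Plan E: Option II preferred on 2+1+2 = 5 ballots; Option II wins 5–2.
Measure 1 vs Option III: 2+1 = 3 for Measure 1, 4 for Option III — Option III by 4–3.
Measure 1 vs Plan E: Measure 1 is ranked higher on 2+1 = 3 ballots, Plan E on 4. Plan E wins 4–3.
Option III vs Plan E: 2+2+1+2 = 7 for Option III, 0 for Plan E — Option III by 7–0.
No option is unbeaten: Measure 2 loses to Option II; Option II loses to Option III; Measure 1 loses to Measure 2; Option III loses to Measure 2; Plan E loses to Measure 2. In particular Measure 2 > Option III > Option II > Measure 2 is a majority cycle — no Condorcet winner exists.

none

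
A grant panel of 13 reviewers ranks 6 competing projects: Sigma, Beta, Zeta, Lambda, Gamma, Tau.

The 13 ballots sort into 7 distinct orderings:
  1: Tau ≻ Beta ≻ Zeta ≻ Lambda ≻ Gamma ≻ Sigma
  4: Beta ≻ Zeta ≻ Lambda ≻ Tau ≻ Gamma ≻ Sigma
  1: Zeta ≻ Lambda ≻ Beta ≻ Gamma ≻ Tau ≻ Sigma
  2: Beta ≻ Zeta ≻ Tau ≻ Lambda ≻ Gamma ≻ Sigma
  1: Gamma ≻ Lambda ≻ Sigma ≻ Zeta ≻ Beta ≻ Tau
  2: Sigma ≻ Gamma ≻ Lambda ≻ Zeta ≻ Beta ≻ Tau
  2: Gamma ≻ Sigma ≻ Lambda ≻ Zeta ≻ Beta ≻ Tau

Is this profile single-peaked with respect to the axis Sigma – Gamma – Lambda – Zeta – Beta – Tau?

Axis positions: Sigma=1, Gamma=2, Lambda=3, Zeta=4, Beta=5, Tau=6.
Type 1 (peak Tau at position 6): ranking walks positions 6-5-4-3-2-1, expanding outward from the peak — single-peaked.
Type 2 (peak Beta at position 5): ranking walks positions 5-4-3-6-2-1, expanding outward from the peak — single-peaked.
Type 3 (peak Zeta at position 4): ranking walks positions 4-3-5-2-6-1, expanding outward from the peak — single-peaked.
Type 4 (peak Beta at position 5): ranking walks positions 5-4-6-3-2-1, expanding outward from the peak — single-peaked.
Type 5 (peak Gamma at position 2): ranking walks positions 2-3-1-4-5-6, expanding outward from the peak — single-peaked.
Type 6 (peak Sigma at position 1): ranking walks positions 1-2-3-4-5-6, expanding outward from the peak — single-peaked.
Type 7 (peak Gamma at position 2): ranking walks positions 2-1-3-4-5-6, expanding outward from the peak — single-peaked.
Every ranking is single-peaked on this axis.

yes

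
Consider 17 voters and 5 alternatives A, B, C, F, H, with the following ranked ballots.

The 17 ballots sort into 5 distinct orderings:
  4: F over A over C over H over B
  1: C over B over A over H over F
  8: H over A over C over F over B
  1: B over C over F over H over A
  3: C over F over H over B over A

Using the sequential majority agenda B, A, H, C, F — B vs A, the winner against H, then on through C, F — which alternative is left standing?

Round 1: B vs A — 5–12, A advances.
Round 2: A vs H — 5–12, H advances.
Round 3: H vs C — 8–9, C advances.
Round 4: C vs F — 13–4, C advances.
The agenda winner is C.

C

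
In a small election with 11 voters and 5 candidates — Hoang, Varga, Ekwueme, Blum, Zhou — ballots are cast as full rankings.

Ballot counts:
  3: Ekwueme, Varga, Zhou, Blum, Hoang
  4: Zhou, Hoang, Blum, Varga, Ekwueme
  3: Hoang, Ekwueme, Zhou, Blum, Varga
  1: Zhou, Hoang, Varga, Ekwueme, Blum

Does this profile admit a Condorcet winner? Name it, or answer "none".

Check each pair by majority over 11 ballots:
Hoang vs Varga: Hoang preferred on 4+3+1 = 8 ballots; Hoang wins 8–3.
Hoang vs Ekwueme: Hoang wins 8–3.
Hoang vs Blum: 8 to 3, Hoang.
Hoang vs Zhou: Zhou wins 8–3.
Varga vs Ekwueme: Varga is ranked higher on 4+1 = 5 ballots, Ekwueme on 6. Ekwueme wins 6–5.
Varga vs Blum: 4 to 7, Blum.
Varga vs Zhou: Varga preferred on 3 ballots; Zhou wins 8–3.
Ekwueme vs Blum: Ekwueme preferred on 3+3+1 = 7 ballots; Ekwueme wins 7–4.
Ekwueme–Zhou: Ekwueme 6–5.
Blum vs Zhou: Zhou, 11–0.
No candidate is unbeaten: Hoang loses to Zhou; Varga loses to Hoang; Ekwueme loses to Hoang; Blum loses to Hoang; Zhou loses to Ekwueme. In particular Hoang beats Ekwueme beats Zhou beats Hoang is a majority cycle — no Condorcet winner exists.

none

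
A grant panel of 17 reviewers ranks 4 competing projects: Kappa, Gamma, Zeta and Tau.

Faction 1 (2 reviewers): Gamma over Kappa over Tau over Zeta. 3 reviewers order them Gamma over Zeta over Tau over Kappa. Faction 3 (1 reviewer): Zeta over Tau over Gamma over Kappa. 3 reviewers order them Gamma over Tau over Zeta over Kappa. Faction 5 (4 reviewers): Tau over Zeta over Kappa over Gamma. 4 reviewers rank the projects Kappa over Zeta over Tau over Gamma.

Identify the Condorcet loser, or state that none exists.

Kappa

Head-to-head results (17 reviewers):
Kappa vs Gamma: 8 to 9, Gamma.
Kappa vs Zeta: Zeta wins 11–6.
Kappa vs Tau: Tau wins 11–6.
Gamma vs Zeta: Gamma is ranked higher on 2+3+3 = 8 ballots, Zeta on 9. Zeta wins 9–8.
Gamma vs Tau: Tau wins 9–8.
Zeta vs Tau: 3+1+4 = 8 for Zeta, 9 for Tau — Tau by 9–8.
Only Kappa has no wins; Kappa is the Condorcet loser.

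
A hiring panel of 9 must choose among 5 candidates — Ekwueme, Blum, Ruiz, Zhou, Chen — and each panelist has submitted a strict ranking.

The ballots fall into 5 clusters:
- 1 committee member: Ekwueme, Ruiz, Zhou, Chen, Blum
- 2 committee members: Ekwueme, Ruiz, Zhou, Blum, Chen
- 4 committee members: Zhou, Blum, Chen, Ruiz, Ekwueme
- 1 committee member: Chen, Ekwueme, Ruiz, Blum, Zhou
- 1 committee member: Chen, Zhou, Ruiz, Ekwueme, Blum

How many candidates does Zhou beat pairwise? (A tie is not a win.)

Zhou against each rival (9 committee members):
Zhou vs Ekwueme: Zhou wins 5–4.
Zhou vs Blum: Zhou is ranked higher on 1+2+4+1 = 8 ballots, Blum on 1. Zhou wins 8–1.
Zhou vs Ruiz: Zhou is ranked higher on 4+1 = 5 ballots, Ruiz on 4. Zhou wins 5–4.
Zhou vs Chen: Zhou wins 7–2.
Zhou beats Ekwueme, Blum, Ruiz, Chen — 4 pairwise wins.

4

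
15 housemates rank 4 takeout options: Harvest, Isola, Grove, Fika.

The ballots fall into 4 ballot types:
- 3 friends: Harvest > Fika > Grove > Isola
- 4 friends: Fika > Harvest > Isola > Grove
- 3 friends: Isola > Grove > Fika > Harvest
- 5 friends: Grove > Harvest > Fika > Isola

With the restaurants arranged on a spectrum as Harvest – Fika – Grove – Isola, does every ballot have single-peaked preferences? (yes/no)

no

Axis positions: Harvest=1, Fika=2, Grove=3, Isola=4.
Ballot type 1 (peak Harvest at position 1): ranking walks positions 1-2-3-4, expanding outward from the peak — single-peaked.
Ballot type 2: ranking walks positions 2-1-4-3; Isola is ranked above Grove even though Grove lies between Isola and the peak Fika on the axis — preferences dip and rise again. Not single-peaked.
Ballot type 3 (peak Isola at position 4): ranking walks positions 4-3-2-1, expanding outward from the peak — single-peaked.
Ballot type 4: ranking walks positions 3-1-2-4; Harvest is ranked above Fika even though Fika lies between Harvest and the peak Grove on the axis — preferences dip and rise again. Not single-peaked.
Ballot type 2 violates single-peakedness, so the profile is not single-peaked on this axis.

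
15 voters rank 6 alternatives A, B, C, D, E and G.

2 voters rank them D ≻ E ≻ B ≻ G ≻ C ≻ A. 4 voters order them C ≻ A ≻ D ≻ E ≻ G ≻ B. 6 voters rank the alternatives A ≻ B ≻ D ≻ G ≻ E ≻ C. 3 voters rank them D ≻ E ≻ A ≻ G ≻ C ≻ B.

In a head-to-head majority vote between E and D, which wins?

No ballot ranks E above D: 0.
Ballots ranking D above E: 15 − 0 = 15.
D wins the head-to-head 15–0.

D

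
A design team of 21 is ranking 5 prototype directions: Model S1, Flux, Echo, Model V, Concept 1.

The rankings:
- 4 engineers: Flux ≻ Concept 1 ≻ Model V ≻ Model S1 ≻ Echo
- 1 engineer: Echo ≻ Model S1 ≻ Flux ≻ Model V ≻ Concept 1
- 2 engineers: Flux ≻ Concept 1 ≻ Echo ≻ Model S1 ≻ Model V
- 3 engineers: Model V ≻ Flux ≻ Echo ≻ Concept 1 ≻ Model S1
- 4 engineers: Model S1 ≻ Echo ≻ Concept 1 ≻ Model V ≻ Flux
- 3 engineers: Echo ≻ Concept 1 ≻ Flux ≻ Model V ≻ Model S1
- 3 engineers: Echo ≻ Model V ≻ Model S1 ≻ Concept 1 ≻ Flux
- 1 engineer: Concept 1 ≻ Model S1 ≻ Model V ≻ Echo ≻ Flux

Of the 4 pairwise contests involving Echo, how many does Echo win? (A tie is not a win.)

Echo against each rival (21 engineers):
Echo vs Model S1: Echo is ranked higher on 1+2+3+3+3 = 12 ballots, Model S1 on 9. Echo wins 12–9.
Echo–Flux: Echo 12–9.
Echo vs Model V: Echo wins 13–8.
Echo vs Concept 1: 14 to 7, Echo.
Echo beats Model S1, Flux, Model V, Concept 1 — 4 pairwise wins.

4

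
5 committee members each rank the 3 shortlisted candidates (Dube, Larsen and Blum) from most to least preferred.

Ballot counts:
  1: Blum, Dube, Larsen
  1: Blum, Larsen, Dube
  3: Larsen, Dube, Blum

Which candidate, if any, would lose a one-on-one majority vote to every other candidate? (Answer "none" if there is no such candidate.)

Blum

Pairwise majorities:
Dube vs Larsen: Dube is ranked higher on 1 ballot, Larsen on 4. Larsen wins 4–1.
Dube vs Blum: 3 to 2, Dube.
Larsen vs Blum: Larsen wins 3–2.
Blum loses to every other candidate — it is the Condorcet loser.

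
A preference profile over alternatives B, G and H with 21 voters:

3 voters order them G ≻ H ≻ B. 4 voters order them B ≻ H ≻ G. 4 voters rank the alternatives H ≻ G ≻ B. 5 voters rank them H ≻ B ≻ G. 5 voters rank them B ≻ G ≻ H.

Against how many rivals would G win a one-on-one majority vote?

0

G against each rival (21 voters):
G vs B: B, 14–7.
G vs H: G is ranked higher on 3+5 = 8 ballots, H on 13. H wins 13–8.
G beats no one; loses to B, H — 0 pairwise wins.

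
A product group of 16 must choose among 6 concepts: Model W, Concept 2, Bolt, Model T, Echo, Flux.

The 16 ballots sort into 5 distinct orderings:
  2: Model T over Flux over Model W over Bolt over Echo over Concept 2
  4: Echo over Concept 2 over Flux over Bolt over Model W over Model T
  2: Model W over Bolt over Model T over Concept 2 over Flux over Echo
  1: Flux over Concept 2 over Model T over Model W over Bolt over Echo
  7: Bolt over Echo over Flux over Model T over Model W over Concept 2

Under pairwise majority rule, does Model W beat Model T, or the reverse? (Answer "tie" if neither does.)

Model T

Ballots ranking Model W above Model T: 4 + 2 = 6.
Ballots ranking Model T above Model W: 16 − 6 = 10.
Model T wins the head-to-head 10–6.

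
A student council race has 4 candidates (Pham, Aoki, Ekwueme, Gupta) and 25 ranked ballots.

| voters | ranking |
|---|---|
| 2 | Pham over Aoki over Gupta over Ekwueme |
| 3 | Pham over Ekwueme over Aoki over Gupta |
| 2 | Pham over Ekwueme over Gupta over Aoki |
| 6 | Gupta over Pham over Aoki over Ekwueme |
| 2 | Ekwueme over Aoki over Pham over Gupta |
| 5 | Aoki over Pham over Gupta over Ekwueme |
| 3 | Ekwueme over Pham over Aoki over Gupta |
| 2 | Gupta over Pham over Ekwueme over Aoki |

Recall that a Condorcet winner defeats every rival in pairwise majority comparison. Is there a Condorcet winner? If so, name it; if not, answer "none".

Pham

Check each pair by majority over 25 ballots:
Pham vs Aoki: Pham, 18–7.
Pham vs Ekwueme: Pham, 20–5.
Pham vs Gupta: Pham, 17–8.
Aoki–Ekwueme: Aoki 13–12.
Aoki vs Gupta: Aoki wins 15–10.
Ekwueme–Gupta: Gupta 15–10.
Only Pham has no losses; Pham is the Condorcet winner.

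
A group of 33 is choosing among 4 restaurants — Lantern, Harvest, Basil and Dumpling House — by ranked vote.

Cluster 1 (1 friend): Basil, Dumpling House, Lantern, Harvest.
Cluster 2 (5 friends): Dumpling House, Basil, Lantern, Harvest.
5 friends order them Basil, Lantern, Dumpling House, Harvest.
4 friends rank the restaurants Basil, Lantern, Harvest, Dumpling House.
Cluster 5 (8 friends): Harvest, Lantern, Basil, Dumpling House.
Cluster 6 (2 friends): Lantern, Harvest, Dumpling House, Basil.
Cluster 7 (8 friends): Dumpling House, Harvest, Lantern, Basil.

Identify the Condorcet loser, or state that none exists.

Pairwise majorities:
Lantern vs Harvest: Lantern wins 17–16.
Lantern–Basil: Lantern 18–15.
Lantern vs Dumpling House: Lantern is ranked higher on 5+4+8+2 = 19 ballots, Dumpling House on 14. Lantern wins 19–14.
Harvest vs Basil: Harvest, 18–15.
Harvest vs Dumpling House: Dumpling House, 19–14.
Basil–Dumpling House: Basil 18–15.
Each restaurant has at least one pairwise win (Lantern beats Harvest; Harvest beats Basil; Basil beats Dumpling House; Dumpling House beats Harvest) — no Condorcet loser.

none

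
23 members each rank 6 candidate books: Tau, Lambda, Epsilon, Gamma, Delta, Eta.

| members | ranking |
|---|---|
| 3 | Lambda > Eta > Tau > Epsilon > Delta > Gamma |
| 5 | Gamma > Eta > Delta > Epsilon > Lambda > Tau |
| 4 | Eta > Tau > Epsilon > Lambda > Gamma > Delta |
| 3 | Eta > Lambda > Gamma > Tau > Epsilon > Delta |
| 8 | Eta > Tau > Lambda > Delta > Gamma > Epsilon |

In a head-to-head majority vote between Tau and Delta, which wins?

Ballots ranking Tau above Delta: 3 + 4 + 3 + 8 = 18.
Ballots ranking Delta above Tau: 23 − 18 = 5.
Tau wins the head-to-head 18–5.

Tau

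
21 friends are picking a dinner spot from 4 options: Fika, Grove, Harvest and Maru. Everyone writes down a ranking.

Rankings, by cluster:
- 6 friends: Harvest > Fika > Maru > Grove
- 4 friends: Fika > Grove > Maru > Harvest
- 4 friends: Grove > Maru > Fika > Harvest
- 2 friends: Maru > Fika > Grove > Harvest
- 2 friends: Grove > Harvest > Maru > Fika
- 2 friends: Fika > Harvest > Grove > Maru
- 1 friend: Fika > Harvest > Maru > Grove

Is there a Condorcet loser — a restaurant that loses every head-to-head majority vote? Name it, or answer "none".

Maru

Head-to-head results (21 friends):
Fika vs Grove: Fika preferred on 6+4+2+2+1 = 15 ballots; Fika wins 15–6.
Fika vs Harvest: Fika wins 13–8.
Fika vs Maru: Fika preferred on 6+4+2+1 = 13 ballots; Fika wins 13–8.
Grove vs Harvest: Grove wins 12–9.
Grove vs Maru: Grove wins 12–9.
Harvest vs Maru: Harvest preferred on 6+2+2+1 = 11 ballots; Harvest wins 11–10.
Maru loses to every other restaurant — it is the Condorcet loser.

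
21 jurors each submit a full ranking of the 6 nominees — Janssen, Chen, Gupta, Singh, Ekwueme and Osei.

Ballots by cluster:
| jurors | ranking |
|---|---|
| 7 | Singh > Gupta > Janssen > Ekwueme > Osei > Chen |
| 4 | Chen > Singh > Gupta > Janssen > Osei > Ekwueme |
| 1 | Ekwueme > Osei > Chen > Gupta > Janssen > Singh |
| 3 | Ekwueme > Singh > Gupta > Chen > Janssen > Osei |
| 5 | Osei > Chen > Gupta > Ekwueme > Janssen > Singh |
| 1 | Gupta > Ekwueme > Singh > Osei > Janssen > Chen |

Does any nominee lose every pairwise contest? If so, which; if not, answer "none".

none

Pairwise majorities:
Janssen vs Chen: 8 to 13, Chen.
Janssen vs Gupta: Gupta, 21–0.
Janssen vs Singh: Janssen preferred on 1+5 = 6 ballots; Singh wins 15–6.
Janssen–Ekwueme: Janssen 11–10.
Janssen vs Osei: Janssen wins 14–7.
Chen vs Gupta: 10 to 11, Gupta.
Chen vs Singh: Chen preferred on 4+1+5 = 10 ballots; Singh wins 11–10.
Chen vs Ekwueme: Chen is ranked higher on 4+5 = 9 ballots, Ekwueme on 12. Ekwueme wins 12–9.
Chen vs Osei: 4+3 = 7 for Chen, 14 for Osei — Osei by 14–7.
Gupta vs Singh: Singh wins 14–7.
Gupta–Ekwueme: Gupta 17–4.
Gupta vs Osei: 7+4+3+1 = 15 for Gupta, 6 for Osei — Gupta by 15–6.
Singh vs Ekwueme: Singh, 11–10.
Singh vs Osei: Singh wins 15–6.
Ekwueme vs Osei: Ekwueme is ranked higher on 7+1+3+1 = 12 ballots, Osei on 9. Ekwueme wins 12–9.
No nominee is winless: Janssen beats Ekwueme; Chen beats Janssen; Gupta beats Janssen; Singh beats Janssen; Ekwueme beats Chen; Osei beats Chen. There is no Condorcet loser.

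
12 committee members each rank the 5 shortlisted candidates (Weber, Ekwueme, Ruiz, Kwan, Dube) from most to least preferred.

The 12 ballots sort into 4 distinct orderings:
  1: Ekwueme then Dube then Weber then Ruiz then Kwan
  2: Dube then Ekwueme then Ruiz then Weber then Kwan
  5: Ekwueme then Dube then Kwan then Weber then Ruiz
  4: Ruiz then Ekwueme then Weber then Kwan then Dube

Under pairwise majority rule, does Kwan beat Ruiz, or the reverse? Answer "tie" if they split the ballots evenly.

Ruiz

Ballots ranking Kwan above Ruiz: 5.
Ballots ranking Ruiz above Kwan: 12 − 5 = 7.
Ruiz wins the head-to-head 7–5.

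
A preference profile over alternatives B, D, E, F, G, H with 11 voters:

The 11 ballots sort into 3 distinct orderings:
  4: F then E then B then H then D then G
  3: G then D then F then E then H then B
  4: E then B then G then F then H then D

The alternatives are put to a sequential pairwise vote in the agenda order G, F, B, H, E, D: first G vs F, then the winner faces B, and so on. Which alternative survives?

E

Round 1: G vs F — 7–4, G advances.
Round 2: G vs B — 3–8, B advances.
Round 3: B vs H — 8–3, B advances.
Round 4: B vs E — 0–11, E advances.
Round 5: E vs D — 8–3, E advances.
E survives the agenda.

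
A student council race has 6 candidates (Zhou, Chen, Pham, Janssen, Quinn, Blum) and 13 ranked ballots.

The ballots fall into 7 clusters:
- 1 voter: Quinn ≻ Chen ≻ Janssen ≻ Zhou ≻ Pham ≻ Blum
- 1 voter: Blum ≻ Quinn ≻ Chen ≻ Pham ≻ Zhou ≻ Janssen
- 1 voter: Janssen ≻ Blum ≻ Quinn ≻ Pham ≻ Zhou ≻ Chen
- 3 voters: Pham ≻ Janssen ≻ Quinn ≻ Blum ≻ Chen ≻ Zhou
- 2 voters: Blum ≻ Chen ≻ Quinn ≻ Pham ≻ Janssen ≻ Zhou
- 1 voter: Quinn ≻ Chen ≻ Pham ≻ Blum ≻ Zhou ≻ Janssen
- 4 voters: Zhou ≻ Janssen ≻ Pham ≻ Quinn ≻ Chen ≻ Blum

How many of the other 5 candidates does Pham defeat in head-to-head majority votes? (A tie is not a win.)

Pham against each rival (13 voters):
Pham vs Zhou: Pham wins 8–5.
Pham vs Chen: Pham is ranked higher on 1+3+4 = 8 ballots, Chen on 5. Pham wins 8–5.
Pham–Janssen: Pham 7–6.
Pham vs Quinn: Pham preferred on 3+4 = 7 ballots; Pham wins 7–6.
Pham–Blum: Pham 9–4.
Pham beats Zhou, Chen, Janssen, Quinn, Blum — 5 pairwise wins.

5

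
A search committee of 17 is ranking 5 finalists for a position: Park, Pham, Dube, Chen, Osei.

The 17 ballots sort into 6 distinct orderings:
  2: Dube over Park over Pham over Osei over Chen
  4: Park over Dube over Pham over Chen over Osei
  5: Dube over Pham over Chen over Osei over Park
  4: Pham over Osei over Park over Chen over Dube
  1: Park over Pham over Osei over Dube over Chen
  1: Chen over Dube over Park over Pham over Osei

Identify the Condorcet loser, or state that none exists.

Head-to-head results (17 committee members):
Park vs Pham: Pham wins 9–8.
Park vs Dube: Park preferred on 4+4+1 = 9 ballots; Park wins 9–8.
Park vs Chen: Park preferred on 2+4+4+1 = 11 ballots; Park wins 11–6.
Park vs Osei: Osei, 9–8.
Pham vs Dube: Dube wins 12–5.
Pham vs Chen: 2+4+5+4+1 = 16 for Pham, 1 for Chen — Pham by 16–1.
Pham–Osei: Pham 17–0.
Dube vs Chen: Dube wins 12–5.
Dube vs Osei: 2+4+5+1 = 12 for Dube, 5 for Osei — Dube by 12–5.
Chen–Osei: Chen 10–7.
No candidate is winless: Park beats Dube; Pham beats Park; Dube beats Pham; Chen beats Osei; Osei beats Park. There is no Condorcet loser.

none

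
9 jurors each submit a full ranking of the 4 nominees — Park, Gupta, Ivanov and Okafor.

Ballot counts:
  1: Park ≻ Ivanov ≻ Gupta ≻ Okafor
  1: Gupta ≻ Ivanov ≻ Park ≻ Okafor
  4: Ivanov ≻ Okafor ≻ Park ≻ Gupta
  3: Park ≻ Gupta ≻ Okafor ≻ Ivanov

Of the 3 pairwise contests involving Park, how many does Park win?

2

Park against each rival (9 jurors):
Park vs Gupta: Park, 8–1.
Park vs Ivanov: Ivanov, 5–4.
Park–Okafor: Park 5–4.
Park beats Gupta, Okafor; loses to Ivanov — 2 pairwise wins.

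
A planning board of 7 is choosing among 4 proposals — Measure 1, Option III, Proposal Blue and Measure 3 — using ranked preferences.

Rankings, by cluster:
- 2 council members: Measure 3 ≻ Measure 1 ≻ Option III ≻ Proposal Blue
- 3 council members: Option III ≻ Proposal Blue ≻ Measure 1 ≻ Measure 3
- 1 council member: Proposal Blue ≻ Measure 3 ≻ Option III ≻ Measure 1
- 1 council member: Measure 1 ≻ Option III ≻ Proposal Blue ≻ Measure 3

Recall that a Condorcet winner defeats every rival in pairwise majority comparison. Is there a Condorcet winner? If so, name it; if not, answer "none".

Option III

Check each pair by majority over 7 ballots:
Measure 1 vs Option III: Option III wins 4–3.
Measure 1 vs Proposal Blue: Proposal Blue wins 4–3.
Measure 1–Measure 3: Measure 1 4–3.
Option III–Proposal Blue: Option III 6–1.
Option III–Measure 3: Option III 4–3.
Proposal Blue vs Measure 3: Proposal Blue, 5–2.
Only Option III has no losses; Option III is the Condorcet winner.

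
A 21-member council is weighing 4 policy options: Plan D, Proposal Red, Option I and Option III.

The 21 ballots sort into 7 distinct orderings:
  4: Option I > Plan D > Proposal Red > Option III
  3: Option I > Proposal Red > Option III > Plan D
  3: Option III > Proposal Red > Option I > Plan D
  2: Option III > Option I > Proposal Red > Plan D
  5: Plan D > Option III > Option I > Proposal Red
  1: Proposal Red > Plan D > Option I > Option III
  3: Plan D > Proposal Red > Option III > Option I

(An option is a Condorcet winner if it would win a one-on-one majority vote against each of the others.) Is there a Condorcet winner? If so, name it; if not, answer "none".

Head-to-head results (21 council members):
Plan D vs Proposal Red: Plan D, 12–9.
Plan D–Option I: Option I 12–9.
Plan D vs Option III: Plan D, 13–8.
Proposal Red vs Option I: Option I wins 14–7.
Proposal Red vs Option III: Proposal Red wins 11–10.
Option I–Option III: Option III 13–8.
No option is unbeaten: Plan D loses to Option I; Proposal Red loses to Plan D; Option I loses to Option III; Option III loses to Plan D. In particular Plan D → Option III → Option I → Plan D is a majority cycle — no Condorcet winner exists.

none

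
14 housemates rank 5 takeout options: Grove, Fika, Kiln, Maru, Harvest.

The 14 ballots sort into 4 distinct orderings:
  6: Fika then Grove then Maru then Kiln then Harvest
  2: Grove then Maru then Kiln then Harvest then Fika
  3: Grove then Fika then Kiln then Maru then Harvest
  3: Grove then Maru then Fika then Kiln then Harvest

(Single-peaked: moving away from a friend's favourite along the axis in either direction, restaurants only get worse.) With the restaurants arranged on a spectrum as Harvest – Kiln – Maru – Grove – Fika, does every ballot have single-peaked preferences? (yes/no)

no

Axis positions: Harvest=1, Kiln=2, Maru=3, Grove=4, Fika=5.
Cluster 1 (peak Fika at position 5): ranking walks positions 5-4-3-2-1, expanding outward from the peak — single-peaked.
Cluster 2 (peak Grove at position 4): ranking walks positions 4-3-2-1-5, expanding outward from the peak — single-peaked.
Cluster 3: ranking walks positions 4-5-2-3-1; Kiln is ranked above Maru even though Maru lies between Kiln and the peak Grove on the axis — preferences dip and rise again. Not single-peaked.
Cluster 4 (peak Grove at position 4): ranking walks positions 4-3-5-2-1, expanding outward from the peak — single-peaked.
Cluster 3 violates single-peakedness, so the profile is not single-peaked on this axis.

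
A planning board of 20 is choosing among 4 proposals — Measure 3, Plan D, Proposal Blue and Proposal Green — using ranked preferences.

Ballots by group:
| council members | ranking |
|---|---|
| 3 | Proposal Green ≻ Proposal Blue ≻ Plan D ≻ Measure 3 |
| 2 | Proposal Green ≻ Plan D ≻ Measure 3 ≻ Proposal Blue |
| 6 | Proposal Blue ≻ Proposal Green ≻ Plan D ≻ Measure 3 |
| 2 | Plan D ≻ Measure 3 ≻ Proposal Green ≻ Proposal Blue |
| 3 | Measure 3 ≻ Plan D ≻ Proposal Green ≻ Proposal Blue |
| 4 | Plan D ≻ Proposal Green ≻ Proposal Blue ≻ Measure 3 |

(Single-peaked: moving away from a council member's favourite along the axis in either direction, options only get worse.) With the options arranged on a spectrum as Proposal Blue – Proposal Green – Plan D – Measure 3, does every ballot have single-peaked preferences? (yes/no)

Axis positions: Proposal Blue=1, Proposal Green=2, Plan D=3, Measure 3=4.
Group 1 (peak Proposal Green at position 2): ranking walks positions 2-1-3-4, expanding outward from the peak — single-peaked.
Group 2 (peak Proposal Green at position 2): ranking walks positions 2-3-4-1, expanding outward from the peak — single-peaked.
Group 3 (peak Proposal Blue at position 1): ranking walks positions 1-2-3-4, expanding outward from the peak — single-peaked.
Group 4 (peak Plan D at position 3): ranking walks positions 3-4-2-1, expanding outward from the peak — single-peaked.
Group 5 (peak Measure 3 at position 4): ranking walks positions 4-3-2-1, expanding outward from the peak — single-peaked.
Group 6 (peak Plan D at position 3): ranking walks positions 3-2-1-4, expanding outward from the peak — single-peaked.
Every ranking is single-peaked on this axis.

yes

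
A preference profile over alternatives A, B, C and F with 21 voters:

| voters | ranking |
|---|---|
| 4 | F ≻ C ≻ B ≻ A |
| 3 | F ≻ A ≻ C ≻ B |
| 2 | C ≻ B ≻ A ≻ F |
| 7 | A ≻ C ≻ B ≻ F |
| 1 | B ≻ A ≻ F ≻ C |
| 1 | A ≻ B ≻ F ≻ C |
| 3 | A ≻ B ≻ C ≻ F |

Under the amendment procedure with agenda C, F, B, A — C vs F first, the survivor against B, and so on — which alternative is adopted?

A

Round 1: C vs F — 12–9, C advances.
Round 2: C vs B — 16–5, C advances.
Round 3: C vs A — 6–15, A advances.
A survives the agenda.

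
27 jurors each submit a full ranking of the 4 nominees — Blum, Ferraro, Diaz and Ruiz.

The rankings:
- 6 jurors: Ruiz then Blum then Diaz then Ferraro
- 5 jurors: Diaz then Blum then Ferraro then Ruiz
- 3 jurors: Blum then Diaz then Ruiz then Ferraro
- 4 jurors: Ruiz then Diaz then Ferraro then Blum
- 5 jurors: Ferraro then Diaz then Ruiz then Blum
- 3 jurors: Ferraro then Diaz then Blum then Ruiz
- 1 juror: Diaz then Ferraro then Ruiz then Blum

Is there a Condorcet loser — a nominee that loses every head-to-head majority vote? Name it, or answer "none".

none

Pairwise majorities:
Blum vs Ferraro: Blum, 14–13.
Blum vs Diaz: 6+3 = 9 for Blum, 18 for Diaz — Diaz by 18–9.
Blum vs Ruiz: Ruiz, 16–11.
Ferraro vs Diaz: Diaz, 19–8.
Ferraro–Ruiz: Ferraro 14–13.
Diaz vs Ruiz: Diaz, 17–10.
Every nominee wins at least one matchup (Blum beats Ferraro; Ferraro beats Ruiz; Diaz beats Blum; Ruiz beats Blum), so there is no Condorcet loser.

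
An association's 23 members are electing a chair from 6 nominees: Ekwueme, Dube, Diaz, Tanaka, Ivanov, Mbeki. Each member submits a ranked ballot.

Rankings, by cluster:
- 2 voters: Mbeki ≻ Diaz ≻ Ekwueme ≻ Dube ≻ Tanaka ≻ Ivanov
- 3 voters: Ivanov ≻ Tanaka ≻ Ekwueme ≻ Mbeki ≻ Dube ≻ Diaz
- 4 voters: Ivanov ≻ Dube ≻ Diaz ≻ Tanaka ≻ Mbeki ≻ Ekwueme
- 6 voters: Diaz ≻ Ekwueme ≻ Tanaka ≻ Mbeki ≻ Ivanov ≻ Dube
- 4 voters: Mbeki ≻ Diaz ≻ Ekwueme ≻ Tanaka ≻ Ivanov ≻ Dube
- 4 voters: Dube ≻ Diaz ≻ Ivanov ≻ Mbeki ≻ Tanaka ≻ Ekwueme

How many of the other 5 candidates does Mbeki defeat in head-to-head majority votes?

3

Mbeki against each rival (23 voters):
Mbeki vs Ekwueme: 2+4+4+4 = 14 for Mbeki, 9 for Ekwueme — Mbeki by 14–9.
Mbeki vs Dube: Mbeki wins 15–8.
Mbeki vs Diaz: Diaz, 14–9.
Mbeki–Tanaka: Tanaka 13–10.
Mbeki–Ivanov: Mbeki 12–11.
Mbeki beats Ekwueme, Dube, Ivanov; loses to Diaz, Tanaka — 3 pairwise wins.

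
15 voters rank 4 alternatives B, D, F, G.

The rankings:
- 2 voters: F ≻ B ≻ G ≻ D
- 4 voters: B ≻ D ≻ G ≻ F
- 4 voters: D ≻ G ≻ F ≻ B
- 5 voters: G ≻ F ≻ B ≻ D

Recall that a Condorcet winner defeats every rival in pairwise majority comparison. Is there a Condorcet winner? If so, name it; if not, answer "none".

Check each pair by majority over 15 ballots:
B vs D: B is ranked higher on 2+4+5 = 11 ballots, D on 4. B wins 11–4.
B vs F: 4 to 11, F.
B vs G: B preferred on 2+4 = 6 ballots; G wins 9–6.
D vs F: 4+4 = 8 for D, 7 for F — D by 8–7.
D vs G: 8 to 7, D.
F vs G: 2 for F, 13 for G — G by 13–2.
Every alternative loses at least once (B loses to F; D loses to B; F loses to D; G loses to D). The majority relation contains the cycle B > D > F > B, so there is no Condorcet winner.

none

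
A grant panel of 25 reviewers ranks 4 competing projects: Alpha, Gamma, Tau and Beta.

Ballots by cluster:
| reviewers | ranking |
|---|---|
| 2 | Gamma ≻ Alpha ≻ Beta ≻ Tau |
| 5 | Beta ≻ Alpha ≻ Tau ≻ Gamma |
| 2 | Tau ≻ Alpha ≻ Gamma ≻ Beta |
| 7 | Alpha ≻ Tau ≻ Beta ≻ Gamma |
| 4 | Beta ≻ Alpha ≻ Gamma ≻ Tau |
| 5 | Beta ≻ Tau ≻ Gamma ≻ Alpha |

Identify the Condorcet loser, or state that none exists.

Pairwise majorities:
Alpha vs Gamma: Alpha, 18–7.
Alpha vs Tau: Alpha wins 18–7.
Alpha vs Beta: 11 to 14, Beta.
Gamma vs Tau: Tau, 19–6.
Gamma–Beta: Beta 21–4.
Tau vs Beta: Tau preferred on 2+7 = 9 ballots; Beta wins 16–9.
Gamma loses to every other project — it is the Condorcet loser.

Gamma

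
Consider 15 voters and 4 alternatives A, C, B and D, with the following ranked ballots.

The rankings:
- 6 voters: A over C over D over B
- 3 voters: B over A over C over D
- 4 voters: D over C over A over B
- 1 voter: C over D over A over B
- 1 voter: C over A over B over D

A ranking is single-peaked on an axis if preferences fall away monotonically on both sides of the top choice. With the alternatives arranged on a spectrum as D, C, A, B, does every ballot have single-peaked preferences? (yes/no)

yes

Axis positions: D=1, C=2, A=3, B=4.
Type 1 (peak A at position 3): ranking walks positions 3-2-1-4, expanding outward from the peak — single-peaked.
Type 2 (peak B at position 4): ranking walks positions 4-3-2-1, expanding outward from the peak — single-peaked.
Type 3 (peak D at position 1): ranking walks positions 1-2-3-4, expanding outward from the peak — single-peaked.
Type 4 (peak C at position 2): ranking walks positions 2-1-3-4, expanding outward from the peak — single-peaked.
Type 5 (peak C at position 2): ranking walks positions 2-3-4-1, expanding outward from the peak — single-peaked.
Every ranking is single-peaked on this axis.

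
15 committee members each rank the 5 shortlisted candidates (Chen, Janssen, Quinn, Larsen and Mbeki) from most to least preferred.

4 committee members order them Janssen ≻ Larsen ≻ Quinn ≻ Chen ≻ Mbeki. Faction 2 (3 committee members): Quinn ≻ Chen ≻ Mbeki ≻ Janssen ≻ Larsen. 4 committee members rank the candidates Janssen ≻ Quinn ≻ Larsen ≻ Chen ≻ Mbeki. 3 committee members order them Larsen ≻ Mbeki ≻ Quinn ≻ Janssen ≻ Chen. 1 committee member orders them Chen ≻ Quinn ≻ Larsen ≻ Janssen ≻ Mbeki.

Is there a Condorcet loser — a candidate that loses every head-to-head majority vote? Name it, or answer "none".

Mbeki

Pairwise majorities:
Chen vs Janssen: Janssen wins 11–4.
Chen vs Quinn: Quinn, 14–1.
Chen vs Larsen: Larsen, 11–4.
Chen–Mbeki: Chen 12–3.
Janssen vs Quinn: Janssen, 8–7.
Janssen vs Larsen: 4+3+4 = 11 for Janssen, 4 for Larsen — Janssen by 11–4.
Janssen–Mbeki: Janssen 9–6.
Quinn vs Larsen: 3+4+1 = 8 for Quinn, 7 for Larsen — Quinn by 8–7.
Quinn–Mbeki: Quinn 12–3.
Larsen vs Mbeki: Larsen is ranked higher on 4+4+3+1 = 12 ballots, Mbeki on 3. Larsen wins 12–3.
Only Mbeki has no wins; Mbeki is the Condorcet loser.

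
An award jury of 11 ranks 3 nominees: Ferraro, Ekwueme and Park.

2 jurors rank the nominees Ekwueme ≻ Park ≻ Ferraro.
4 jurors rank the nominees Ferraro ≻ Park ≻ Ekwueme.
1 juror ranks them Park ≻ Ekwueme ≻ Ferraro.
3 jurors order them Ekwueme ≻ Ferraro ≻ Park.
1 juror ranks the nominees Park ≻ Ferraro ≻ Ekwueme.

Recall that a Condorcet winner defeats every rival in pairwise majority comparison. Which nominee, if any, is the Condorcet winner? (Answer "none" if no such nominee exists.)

none

Pairwise majorities:
Ferraro vs Ekwueme: Ekwueme, 6–5.
Ferraro vs Park: Ferraro, 7–4.
Ekwueme vs Park: Park, 6–5.
Each nominee drops at least one matchup (Ferraro loses to Ekwueme; Ekwueme loses to Park; Park loses to Ferraro); the cycle Ferraro → Park → Ekwueme → Ferraro rules out a Condorcet winner.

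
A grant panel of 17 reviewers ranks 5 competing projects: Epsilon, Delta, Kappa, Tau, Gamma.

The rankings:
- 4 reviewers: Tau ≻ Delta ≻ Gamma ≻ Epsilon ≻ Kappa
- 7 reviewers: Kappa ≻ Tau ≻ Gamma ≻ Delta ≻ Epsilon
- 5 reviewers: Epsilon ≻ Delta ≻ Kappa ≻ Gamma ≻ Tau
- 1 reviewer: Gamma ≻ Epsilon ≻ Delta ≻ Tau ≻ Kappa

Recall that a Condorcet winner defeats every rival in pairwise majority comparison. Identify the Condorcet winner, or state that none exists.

none

Pairwise majorities:
Epsilon vs Delta: 5+1 = 6 for Epsilon, 11 for Delta — Delta by 11–6.
Epsilon vs Kappa: 10 to 7, Epsilon.
Epsilon vs Tau: 5+1 = 6 for Epsilon, 11 for Tau — Tau by 11–6.
Epsilon vs Gamma: Epsilon is ranked higher on 5 ballots, Gamma on 12. Gamma wins 12–5.
Delta vs Kappa: 4+5+1 = 10 for Delta, 7 for Kappa — Delta by 10–7.
Delta vs Tau: 6 to 11, Tau.
Delta vs Gamma: 9 to 8, Delta.
Kappa vs Tau: Kappa is ranked higher on 7+5 = 12 ballots, Tau on 5. Kappa wins 12–5.
Kappa vs Gamma: Kappa is ranked higher on 7+5 = 12 ballots, Gamma on 5. Kappa wins 12–5.
Tau vs Gamma: Tau preferred on 4+7 = 11 ballots; Tau wins 11–6.
No project is unbeaten: Epsilon loses to Delta; Delta loses to Tau; Kappa loses to Epsilon; Tau loses to Kappa; Gamma loses to Delta. In particular Epsilon beats Kappa beats Tau beats Epsilon is a majority cycle — no Condorcet winner exists.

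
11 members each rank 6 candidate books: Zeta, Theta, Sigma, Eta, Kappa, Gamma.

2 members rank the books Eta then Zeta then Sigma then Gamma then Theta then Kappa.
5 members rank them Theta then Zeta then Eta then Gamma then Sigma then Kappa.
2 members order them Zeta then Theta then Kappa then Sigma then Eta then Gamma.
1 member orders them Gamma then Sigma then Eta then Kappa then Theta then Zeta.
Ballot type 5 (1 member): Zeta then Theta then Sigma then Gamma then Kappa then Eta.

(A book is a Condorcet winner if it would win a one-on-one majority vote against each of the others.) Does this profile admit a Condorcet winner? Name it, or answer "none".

Pairwise majorities:
Zeta vs Theta: Zeta preferred on 2+2+1 = 5 ballots; Theta wins 6–5.
Zeta vs Sigma: Zeta wins 10–1.
Zeta vs Eta: Zeta wins 8–3.
Zeta vs Kappa: 2+5+2+1 = 10 for Zeta, 1 for Kappa — Zeta by 10–1.
Zeta vs Gamma: Zeta, 10–1.
Theta vs Sigma: Theta, 8–3.
Theta vs Eta: Theta is ranked higher on 5+2+1 = 8 ballots, Eta on 3. Theta wins 8–3.
Theta vs Kappa: Theta wins 10–1.
Theta vs Gamma: Theta wins 8–3.
Sigma–Eta: Eta 7–4.
Sigma vs Kappa: Sigma preferred on 2+5+1+1 = 9 ballots; Sigma wins 9–2.
Sigma vs Gamma: Sigma preferred on 2+2+1 = 5 ballots; Gamma wins 6–5.
Eta vs Kappa: 2+5+1 = 8 for Eta, 3 for Kappa — Eta by 8–3.
Eta vs Gamma: 2+5+2 = 9 for Eta, 2 for Gamma — Eta by 9–2.
Kappa–Gamma: Gamma 9–2.
Only Theta has no losses; Theta is the Condorcet winner.

Theta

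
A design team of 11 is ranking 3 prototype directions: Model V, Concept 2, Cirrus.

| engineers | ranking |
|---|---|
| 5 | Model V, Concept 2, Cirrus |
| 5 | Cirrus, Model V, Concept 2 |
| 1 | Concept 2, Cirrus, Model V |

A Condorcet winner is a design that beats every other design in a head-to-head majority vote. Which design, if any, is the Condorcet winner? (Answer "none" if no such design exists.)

none

Pairwise majorities:
Model V vs Concept 2: 5+5 = 10 for Model V, 1 for Concept 2 — Model V by 10–1.
Model V vs Cirrus: Model V preferred on 5 ballots; Cirrus wins 6–5.
Concept 2 vs Cirrus: Concept 2 preferred on 5+1 = 6 ballots; Concept 2 wins 6–5.
Each design drops at least one matchup (Model V loses to Cirrus; Concept 2 loses to Model V; Cirrus loses to Concept 2); the cycle Model V > Concept 2 > Cirrus > Model V rules out a Condorcet winner.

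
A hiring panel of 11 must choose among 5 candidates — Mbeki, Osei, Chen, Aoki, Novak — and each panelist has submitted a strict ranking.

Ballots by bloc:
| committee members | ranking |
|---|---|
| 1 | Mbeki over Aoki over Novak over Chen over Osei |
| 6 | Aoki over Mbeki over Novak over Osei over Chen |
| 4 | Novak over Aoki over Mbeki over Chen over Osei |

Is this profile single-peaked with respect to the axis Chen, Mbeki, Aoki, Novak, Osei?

yes

Axis positions: Chen=1, Mbeki=2, Aoki=3, Novak=4, Osei=5.
Bloc 1 (peak Mbeki at position 2): ranking walks positions 2-3-4-1-5, expanding outward from the peak — single-peaked.
Bloc 2 (peak Aoki at position 3): ranking walks positions 3-2-4-5-1, expanding outward from the peak — single-peaked.
Bloc 3 (peak Novak at position 4): ranking walks positions 4-3-2-1-5, expanding outward from the peak — single-peaked.
Every ranking is single-peaked on this axis.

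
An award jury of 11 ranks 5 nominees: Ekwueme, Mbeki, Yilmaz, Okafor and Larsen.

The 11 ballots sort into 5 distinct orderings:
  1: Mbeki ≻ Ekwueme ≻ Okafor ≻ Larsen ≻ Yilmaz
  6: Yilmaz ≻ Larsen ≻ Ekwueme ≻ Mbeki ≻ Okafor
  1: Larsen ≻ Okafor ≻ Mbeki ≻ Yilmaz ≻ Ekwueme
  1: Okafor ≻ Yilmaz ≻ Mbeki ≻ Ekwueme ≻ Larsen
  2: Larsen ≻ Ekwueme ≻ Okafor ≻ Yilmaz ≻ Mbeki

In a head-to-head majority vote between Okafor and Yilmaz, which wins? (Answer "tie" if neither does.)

Ballots ranking Okafor above Yilmaz: 1 + 1 + 1 + 2 = 5.
Ballots ranking Yilmaz above Okafor: 11 − 5 = 6.
Yilmaz wins the head-to-head 6–5.

Yilmaz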